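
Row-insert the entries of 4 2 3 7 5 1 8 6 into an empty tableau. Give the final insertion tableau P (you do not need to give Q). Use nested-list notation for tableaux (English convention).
After inserting 4: P = [[4]].
After inserting 2: P = [[2], [4]].
After inserting 3: P = [[2, 3], [4]].
After inserting 7: P = [[2, 3, 7], [4]].
After inserting 5: P = [[2, 3, 5], [4, 7]].
After inserting 1: P = [[1, 3, 5], [2, 7], [4]].
After inserting 8: P = [[1, 3, 5, 8], [2, 7], [4]].
After inserting 6: P = [[1, 3, 5, 6], [2, 7, 8], [4]].

So P = [[1, 3, 5, 6], [2, 7, 8], [4]].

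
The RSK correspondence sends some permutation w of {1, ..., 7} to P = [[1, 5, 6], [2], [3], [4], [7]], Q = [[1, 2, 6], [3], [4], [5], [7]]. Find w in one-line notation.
Reverse the RSK construction: for i from n down to 1, find the cell of Q containing i, remove the entry at that cell from P, and reverse-bump it up through P; the value ejected from row 1 is w(i).

Step i=7: Q has 7 at row 5, column 1; remove 7 from row 5 of P and reverse-bump: 7 enters row 4 and ejects 4; 4 enters row 3 and ejects 3; 3 enters row 2 and ejects 2; 2 enters row 1 and ejects 1. So w(7) = 1. P is now [[2, 5, 6], [3], [4], [7]].
Step i=6: Q has 6 at row 1, column 3; remove that cell from P, ejecting 6. So w(6) = 6. P is now [[2, 5], [3], [4], [7]].
Step i=5: Q has 5 at row 4, column 1; remove 7 from row 4 of P and reverse-bump: 7 enters row 3 and ejects 4; 4 enters row 2 and ejects 3; 3 enters row 1 and ejects 2. So w(5) = 2. P is now [[3, 5], [4], [7]].
Step i=4: Q has 4 at row 3, column 1; remove 7 from row 3 of P and reverse-bump: 7 enters row 2 and ejects 4; 4 enters row 1 and ejects 3. So w(4) = 3. P is now [[4, 5], [7]].
Step i=3: Q has 3 at row 2, column 1; remove 7 from row 2 of P and reverse-bump: 7 enters row 1 and ejects 5. So w(3) = 5. P is now [[4, 7]].
Step i=2: Q has 2 at row 1, column 2; remove that cell from P, ejecting 7. So w(2) = 7. P is now [[4]].
Step i=1: Q has 1 at row 1, column 1; remove that cell from P, ejecting 4. So w(1) = 4. P is now [].

So w = 4 7 5 3 2 6 1.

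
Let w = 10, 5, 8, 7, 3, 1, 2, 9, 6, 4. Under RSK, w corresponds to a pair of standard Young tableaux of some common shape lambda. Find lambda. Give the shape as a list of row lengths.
[3, 3, 2, 1, 1]

Row-insert each entry into an empty tableau.

After inserting 10: P = [[10]].
After inserting 5: P = [[5], [10]].
After inserting 8: P = [[5, 8], [10]].
After inserting 7: P = [[5, 7], [8], [10]].
After inserting 3: P = [[3, 7], [5], [8], [10]].
After inserting 1: P = [[1, 7], [3], [5], [8], [10]].
After inserting 2: P = [[1, 2], [3, 7], [5], [8], [10]].
After inserting 9: P = [[1, 2, 9], [3, 7], [5], [8], [10]].
After inserting 6: P = [[1, 2, 6], [3, 7, 9], [5], [8], [10]].
After inserting 4: P = [[1, 2, 4], [3, 6, 9], [5, 7], [8], [10]].

The final insertion tableau P = [[1, 2, 4], [3, 6, 9], [5, 7], [8], [10]] has shape [3, 3, 2, 1, 1].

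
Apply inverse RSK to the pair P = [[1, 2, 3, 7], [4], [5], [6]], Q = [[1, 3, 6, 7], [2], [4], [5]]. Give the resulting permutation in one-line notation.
Reverse the RSK construction: for i from n down to 1, find the cell of Q containing i, remove the entry at that cell from P, and reverse-bump it up through P; the value ejected from row 1 is w(i).

Step i=7: Q has 7 at row 1, column 4; remove that cell from P, ejecting 7. So w(7) = 7. P is now [[1, 2, 3], [4], [5], [6]].
Step i=6: Q has 6 at row 1, column 3; remove that cell from P, ejecting 3. So w(6) = 3. P is now [[1, 2], [4], [5], [6]].
Step i=5: Q has 5 at row 4, column 1; remove 6 from row 4 of P and reverse-bump: 6 enters row 3 and ejects 5; 5 enters row 2 and ejects 4; 4 enters row 1 and ejects 2. So w(5) = 2. P is now [[1, 4], [5], [6]].
Step i=4: Q has 4 at row 3, column 1; remove 6 from row 3 of P and reverse-bump: 6 enters row 2 and ejects 5; 5 enters row 1 and ejects 4. So w(4) = 4. P is now [[1, 5], [6]].
Step i=3: Q has 3 at row 1, column 2; remove that cell from P, ejecting 5. So w(3) = 5. P is now [[1], [6]].
Step i=2: Q has 2 at row 2, column 1; remove 6 from row 2 of P and reverse-bump: 6 enters row 1 and ejects 1. So w(2) = 1. P is now [[6]].
Step i=1: Q has 1 at row 1, column 1; remove that cell from P, ejecting 6. So w(1) = 6. P is now [].

So w = 6 1 5 4 2 3 7.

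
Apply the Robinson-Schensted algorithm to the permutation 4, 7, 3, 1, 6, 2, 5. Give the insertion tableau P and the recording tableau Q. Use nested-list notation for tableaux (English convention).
P = [[1, 2, 5], [3, 6], [4, 7]], Q = [[1, 2, 7], [3, 5], [4, 6]]

Insert each entry of the permutation into P by Schensted row insertion, recording in Q the position of each new cell.

Insert 4: appended to row 1. P = [[4]], Q = [[1]].
Insert 7: appended to row 1. P = [[4, 7]], Q = [[1, 2]].
Insert 3: 3 bumps 4 from row 1; 4 starts row 2. P = [[3, 7], [4]], Q = [[1, 2], [3]].
Insert 1: 1 bumps 3 from row 1; 3 bumps 4 from row 2; 4 starts row 3. P = [[1, 7], [3], [4]], Q = [[1, 2], [3], [4]].
Insert 6: 6 bumps 7 from row 1; 7 appends to row 2. P = [[1, 6], [3, 7], [4]], Q = [[1, 2], [3, 5], [4]].
Insert 2: 2 bumps 6 from row 1; 6 bumps 7 from row 2; 7 appends to row 3. P = [[1, 2], [3, 6], [4, 7]], Q = [[1, 2], [3, 5], [4, 6]].
Insert 5: appended to row 1. P = [[1, 2, 5], [3, 6], [4, 7]], Q = [[1, 2, 7], [3, 5], [4, 6]].

So P = [[1, 2, 5], [3, 6], [4, 7]], Q = [[1, 2, 7], [3, 5], [4, 6]].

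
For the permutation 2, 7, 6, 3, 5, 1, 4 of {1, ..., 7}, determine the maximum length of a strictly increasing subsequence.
3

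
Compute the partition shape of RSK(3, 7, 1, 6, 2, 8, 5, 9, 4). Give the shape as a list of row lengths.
Row-insert each entry into an empty tableau.

After inserting 3: P = [[3]].
After inserting 7: P = [[3, 7]].
After inserting 1: P = [[1, 7], [3]].
After inserting 6: P = [[1, 6], [3, 7]].
After inserting 2: P = [[1, 2], [3, 6], [7]].
After inserting 8: P = [[1, 2, 8], [3, 6], [7]].
After inserting 5: P = [[1, 2, 5], [3, 6, 8], [7]].
After inserting 9: P = [[1, 2, 5, 9], [3, 6, 8], [7]].
After inserting 4: P = [[1, 2, 4, 9], [3, 5, 8], [6], [7]].

The final insertion tableau P = [[1, 2, 4, 9], [3, 5, 8], [6], [7]] has shape [4, 3, 1, 1].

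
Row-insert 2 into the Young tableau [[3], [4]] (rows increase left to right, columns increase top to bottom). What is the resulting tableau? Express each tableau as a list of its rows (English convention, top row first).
[[2], [3], [4]]

In row 1, 2 replaces 3 (the leftmost entry greater than 2); 3 is bumped to row 2. In row 2, 3 replaces 4 (the leftmost entry greater than 3); 4 is bumped to row 3. 4 starts a new row 3. The new tableau is [[2], [3], [4]].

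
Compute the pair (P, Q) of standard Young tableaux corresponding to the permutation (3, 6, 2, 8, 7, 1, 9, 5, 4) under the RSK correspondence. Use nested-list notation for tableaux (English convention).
Insert each entry of the permutation into P by Schensted row insertion, recording in Q the position of each new cell.

Insert 3: appended to row 1. P = [[3]].
Insert 6: appended to row 1. P = [[3, 6]].
Insert 2: 2 bumps 3 from row 1; 3 starts row 2. P = [[2, 6], [3]].
Insert 8: appended to row 1. P = [[2, 6, 8], [3]].
Insert 7: 7 bumps 8 from row 1; 8 appends to row 2. P = [[2, 6, 7], [3, 8]].
Insert 1: 1 bumps 2 from row 1; 2 bumps 3 from row 2; 3 starts row 3. P = [[1, 6, 7], [2, 8], [3]].
Insert 9: appended to row 1. P = [[1, 6, 7, 9], [2, 8], [3]].
Insert 5: 5 bumps 6 from row 1; 6 bumps 8 from row 2; 8 appends to row 3. P = [[1, 5, 7, 9], [2, 6], [3, 8]].
Insert 4: 4 bumps 5 from row 1; 5 bumps 6 from row 2; 6 bumps 8 from row 3; 8 starts row 4. P = [[1, 4, 7, 9], [2, 5], [3, 6], [8]].

So P = [[1, 4, 7, 9], [2, 5], [3, 6], [8]], Q = [[1, 2, 4, 7], [3, 5], [6, 8], [9]].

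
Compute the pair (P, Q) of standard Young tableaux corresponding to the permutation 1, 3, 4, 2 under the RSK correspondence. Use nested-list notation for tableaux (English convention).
P = [[1, 2, 4], [3]], Q = [[1, 2, 3], [4]]

Insert each entry of the permutation into P by Schensted row insertion, recording in Q the position of each new cell.

Insert 1: appended to row 1. P = [[1]], Q = [[1]].
Insert 3: appended to row 1. P = [[1, 3]], Q = [[1, 2]].
Insert 4: appended to row 1. P = [[1, 3, 4]], Q = [[1, 2, 3]].
Insert 2: 2 bumps 3 from row 1; 3 starts row 2. P = [[1, 2, 4], [3]], Q = [[1, 2, 3], [4]].

So P = [[1, 2, 4], [3]], Q = [[1, 2, 3], [4]].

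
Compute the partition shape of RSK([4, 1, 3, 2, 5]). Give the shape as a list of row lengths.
[3, 1, 1]

Row-insert each entry into an empty tableau.

After inserting 4: P = [[4]].
After inserting 1: P = [[1], [4]].
After inserting 3: P = [[1, 3], [4]].
After inserting 2: P = [[1, 2], [3], [4]].
After inserting 5: P = [[1, 2, 5], [3], [4]].

The final insertion tableau P = [[1, 2, 5], [3], [4]] has shape [3, 1, 1].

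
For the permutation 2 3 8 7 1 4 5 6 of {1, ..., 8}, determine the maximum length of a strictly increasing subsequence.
5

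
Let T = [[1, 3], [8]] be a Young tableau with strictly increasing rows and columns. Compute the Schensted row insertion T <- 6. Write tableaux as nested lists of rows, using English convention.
6 is larger than every entry of row 1, so it is appended to row 1. The new tableau is [[1, 3, 6], [8]].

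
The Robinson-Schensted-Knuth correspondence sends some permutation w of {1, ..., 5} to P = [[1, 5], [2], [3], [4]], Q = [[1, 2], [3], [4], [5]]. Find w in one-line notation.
4 5 3 2 1

Reverse the RSK construction: for i from n down to 1, find the cell of Q containing i, remove the entry at that cell from P, and reverse-bump it up through P; the value ejected from row 1 is w(i).

Step i=5: Q has 5 at row 4, column 1; remove 4 from row 4 of P and reverse-bump: 4 enters row 3 and ejects 3; 3 enters row 2 and ejects 2; 2 enters row 1 and ejects 1. So w(5) = 1. P is now [[2, 5], [3], [4]].
Step i=4: Q has 4 at row 3, column 1; remove 4 from row 3 of P and reverse-bump: 4 enters row 2 and ejects 3; 3 enters row 1 and ejects 2. So w(4) = 2. P is now [[3, 5], [4]].
Step i=3: Q has 3 at row 2, column 1; remove 4 from row 2 of P and reverse-bump: 4 enters row 1 and ejects 3. So w(3) = 3. P is now [[4, 5]].
Step i=2: Q has 2 at row 1, column 2; remove that cell from P, ejecting 5. So w(2) = 5. P is now [[4]].
Step i=1: Q has 1 at row 1, column 1; remove that cell from P, ejecting 4. So w(1) = 4. P is now [].

So w = 4 5 3 2 1.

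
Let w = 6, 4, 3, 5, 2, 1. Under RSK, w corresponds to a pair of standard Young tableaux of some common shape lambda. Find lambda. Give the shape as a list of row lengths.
Row-insert each entry into an empty tableau.

After inserting 6: P = [[6]].
After inserting 4: P = [[4], [6]].
After inserting 3: P = [[3], [4], [6]].
After inserting 5: P = [[3, 5], [4], [6]].
After inserting 2: P = [[2, 5], [3], [4], [6]].
After inserting 1: P = [[1, 5], [2], [3], [4], [6]].

The final insertion tableau P = [[1, 5], [2], [3], [4], [6]] has shape [2, 1, 1, 1, 1].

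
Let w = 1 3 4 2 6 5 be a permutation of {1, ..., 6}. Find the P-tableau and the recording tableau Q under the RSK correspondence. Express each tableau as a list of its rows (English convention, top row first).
Insert each entry of the permutation into P by Schensted row insertion, recording in Q the position of each new cell.

After inserting 1: P = [[1]].
After inserting 3: P = [[1, 3]].
After inserting 4: P = [[1, 3, 4]].
After inserting 2: P = [[1, 2, 4], [3]].
After inserting 6: P = [[1, 2, 4, 6], [3]].
After inserting 5: P = [[1, 2, 4, 5], [3, 6]].

So P = [[1, 2, 4, 5], [3, 6]], Q = [[1, 2, 3, 5], [4, 6]].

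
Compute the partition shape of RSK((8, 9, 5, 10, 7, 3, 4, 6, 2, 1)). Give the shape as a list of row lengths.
[3, 3, 2, 1, 1]

RSK row insertion gives P = [[1, 4, 6], [2, 7, 10], [3, 9], [5], [8]], which has shape [3, 3, 2, 1, 1].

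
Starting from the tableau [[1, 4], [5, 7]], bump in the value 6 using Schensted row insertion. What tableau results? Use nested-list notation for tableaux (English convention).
6 is larger than every entry of row 1, so it is appended to row 1. The new tableau is [[1, 4, 6], [5, 7]].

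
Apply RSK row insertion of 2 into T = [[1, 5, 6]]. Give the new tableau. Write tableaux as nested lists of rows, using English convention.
[[1, 2, 6], [5]]

In row 1, 2 replaces 5 (the leftmost entry greater than 2); 5 is bumped to row 2. 5 starts a new row 2. The new tableau is [[1, 2, 6], [5]].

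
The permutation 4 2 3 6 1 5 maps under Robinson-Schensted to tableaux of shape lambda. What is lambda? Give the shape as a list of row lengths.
RSK row insertion gives P = [[1, 3, 5], [2, 6], [4]], which has shape [3, 2, 1].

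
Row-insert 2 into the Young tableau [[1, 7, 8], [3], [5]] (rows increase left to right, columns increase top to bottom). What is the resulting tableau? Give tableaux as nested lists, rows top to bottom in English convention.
[[1, 2, 8], [3, 7], [5]]

In row 1, 2 replaces 7 (the leftmost entry greater than 2); 7 is bumped to row 2. 7 is appended to row 2. The new tableau is [[1, 2, 8], [3, 7], [5]].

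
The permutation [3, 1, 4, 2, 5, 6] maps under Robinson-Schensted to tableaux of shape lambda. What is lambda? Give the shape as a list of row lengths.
Row-insert each entry into an empty tableau.

After inserting 3: P = [[3]].
After inserting 1: P = [[1], [3]].
After inserting 4: P = [[1, 4], [3]].
After inserting 2: P = [[1, 2], [3, 4]].
After inserting 5: P = [[1, 2, 5], [3, 4]].
After inserting 6: P = [[1, 2, 5, 6], [3, 4]].

The final insertion tableau P = [[1, 2, 5, 6], [3, 4]] has shape [4, 2].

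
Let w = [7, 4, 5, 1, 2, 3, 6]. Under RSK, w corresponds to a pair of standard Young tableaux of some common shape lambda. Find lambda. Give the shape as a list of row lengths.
RSK row insertion gives P = [[1, 2, 3, 6], [4, 5], [7]], which has shape [4, 2, 1].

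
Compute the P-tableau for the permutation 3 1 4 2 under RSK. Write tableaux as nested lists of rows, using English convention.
P = [[1, 2], [3, 4]]

After inserting 3: P = [[3]].
After inserting 1: P = [[1], [3]].
After inserting 4: P = [[1, 4], [3]].
After inserting 2: P = [[1, 2], [3, 4]].

So P = [[1, 2], [3, 4]].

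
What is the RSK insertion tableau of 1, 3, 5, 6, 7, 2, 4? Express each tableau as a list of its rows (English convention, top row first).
P = [[1, 2, 4, 6, 7], [3, 5]]

After inserting 1: P = [[1]].
After inserting 3: P = [[1, 3]].
After inserting 5: P = [[1, 3, 5]].
After inserting 6: P = [[1, 3, 5, 6]].
After inserting 7: P = [[1, 3, 5, 6, 7]].
After inserting 2: P = [[1, 2, 5, 6, 7], [3]].
After inserting 4: P = [[1, 2, 4, 6, 7], [3, 5]].

So P = [[1, 2, 4, 6, 7], [3, 5]].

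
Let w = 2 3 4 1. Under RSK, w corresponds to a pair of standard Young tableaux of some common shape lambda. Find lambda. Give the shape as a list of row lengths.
[3, 1]

Row-insert each entry into an empty tableau.

After inserting 2: P = [[2]].
After inserting 3: P = [[2, 3]].
After inserting 4: P = [[2, 3, 4]].
After inserting 1: P = [[1, 3, 4], [2]].

The final insertion tableau P = [[1, 3, 4], [2]] has shape [3, 1].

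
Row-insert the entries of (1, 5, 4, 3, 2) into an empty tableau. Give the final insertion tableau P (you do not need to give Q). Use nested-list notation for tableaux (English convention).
P = [[1, 2], [3], [4], [5]]

After inserting 1: P = [[1]].
After inserting 5: P = [[1, 5]].
After inserting 4: P = [[1, 4], [5]].
After inserting 3: P = [[1, 3], [4], [5]].
After inserting 2: P = [[1, 2], [3], [4], [5]].

So P = [[1, 2], [3], [4], [5]].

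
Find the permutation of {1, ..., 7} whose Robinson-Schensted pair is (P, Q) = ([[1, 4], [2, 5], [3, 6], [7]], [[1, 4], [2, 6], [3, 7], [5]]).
Reverse the RSK construction: for i from n down to 1, find the cell of Q containing i, remove the entry at that cell from P, and reverse-bump it up through P; the value ejected from row 1 is w(i).

Step i=7: Q has 7 at row 3, column 2; remove 6 from row 3 of P and reverse-bump: 6 enters row 2 and ejects 5; 5 enters row 1 and ejects 4. So w(7) = 4. P is now [[1, 5], [2, 6], [3], [7]].
Step i=6: Q has 6 at row 2, column 2; remove 6 from row 2 of P and reverse-bump: 6 enters row 1 and ejects 5. So w(6) = 5. P is now [[1, 6], [2], [3], [7]].
Step i=5: Q has 5 at row 4, column 1; remove 7 from row 4 of P and reverse-bump: 7 enters row 3 and ejects 3; 3 enters row 2 and ejects 2; 2 enters row 1 and ejects 1. So w(5) = 1. P is now [[2, 6], [3], [7]].
Step i=4: Q has 4 at row 1, column 2; remove that cell from P, ejecting 6. So w(4) = 6. P is now [[2], [3], [7]].
Step i=3: Q has 3 at row 3, column 1; remove 7 from row 3 of P and reverse-bump: 7 enters row 2 and ejects 3; 3 enters row 1 and ejects 2. So w(3) = 2. P is now [[3], [7]].
Step i=2: Q has 2 at row 2, column 1; remove 7 from row 2 of P and reverse-bump: 7 enters row 1 and ejects 3. So w(2) = 3. P is now [[7]].
Step i=1: Q has 1 at row 1, column 1; remove that cell from P, ejecting 7. So w(1) = 7. P is now [].

So w = 7 3 2 6 1 5 4.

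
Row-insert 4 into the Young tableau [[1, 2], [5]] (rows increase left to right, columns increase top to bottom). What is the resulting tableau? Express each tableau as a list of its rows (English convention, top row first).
[[1, 2, 4], [5]]

4 is larger than every entry of row 1, so it is appended to row 1. The new tableau is [[1, 2, 4], [5]].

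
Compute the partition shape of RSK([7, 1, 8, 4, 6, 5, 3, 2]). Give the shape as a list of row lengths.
[3, 2, 1, 1, 1]

RSK row insertion gives P = [[1, 2, 5], [3, 8], [4], [6], [7]], which has shape [3, 2, 1, 1, 1].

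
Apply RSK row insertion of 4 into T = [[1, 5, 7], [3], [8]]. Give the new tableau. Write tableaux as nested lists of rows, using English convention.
[[1, 4, 7], [3, 5], [8]]

In row 1, 4 replaces 5 (the leftmost entry greater than 4); 5 is bumped to row 2. 5 is appended to row 2. The new tableau is [[1, 4, 7], [3, 5], [8]].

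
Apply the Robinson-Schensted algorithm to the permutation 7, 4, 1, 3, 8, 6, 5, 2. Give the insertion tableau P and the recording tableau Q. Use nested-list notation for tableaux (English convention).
Insert each entry of the permutation into P by Schensted row insertion, recording in Q the position of each new cell.

Insert 7: appended to row 1. P = [[7]], Q = [[1]].
Insert 4: 4 bumps 7 from row 1; 7 starts row 2. P = [[4], [7]], Q = [[1], [2]].
Insert 1: 1 bumps 4 from row 1; 4 bumps 7 from row 2; 7 starts row 3. P = [[1], [4], [7]], Q = [[1], [2], [3]].
Insert 3: appended to row 1. P = [[1, 3], [4], [7]], Q = [[1, 4], [2], [3]].
Insert 8: appended to row 1. P = [[1, 3, 8], [4], [7]], Q = [[1, 4, 5], [2], [3]].
Insert 6: 6 bumps 8 from row 1; 8 appends to row 2. P = [[1, 3, 6], [4, 8], [7]], Q = [[1, 4, 5], [2, 6], [3]].
Insert 5: 5 bumps 6 from row 1; 6 bumps 8 from row 2; 8 appends to row 3. P = [[1, 3, 5], [4, 6], [7, 8]], Q = [[1, 4, 5], [2, 6], [3, 7]].
Insert 2: 2 bumps 3 from row 1; 3 bumps 4 from row 2; 4 bumps 7 from row 3; 7 starts row 4. P = [[1, 2, 5], [3, 6], [4, 8], [7]], Q = [[1, 4, 5], [2, 6], [3, 7], [8]].

So P = [[1, 2, 5], [3, 6], [4, 8], [7]], Q = [[1, 4, 5], [2, 6], [3, 7], [8]].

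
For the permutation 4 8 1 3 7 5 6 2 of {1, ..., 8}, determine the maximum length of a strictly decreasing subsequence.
4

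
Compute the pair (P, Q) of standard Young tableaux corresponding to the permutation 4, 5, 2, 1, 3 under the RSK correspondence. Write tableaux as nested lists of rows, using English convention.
Insert each entry of the permutation into P by Schensted row insertion, recording in Q the position of each new cell.

Insert 4: appended to row 1. P = [[4]], Q = [[1]].
Insert 5: appended to row 1. P = [[4, 5]], Q = [[1, 2]].
Insert 2: 2 bumps 4 from row 1; 4 starts row 2. P = [[2, 5], [4]], Q = [[1, 2], [3]].
Insert 1: 1 bumps 2 from row 1; 2 bumps 4 from row 2; 4 starts row 3. P = [[1, 5], [2], [4]], Q = [[1, 2], [3], [4]].
Insert 3: 3 bumps 5 from row 1; 5 appends to row 2. P = [[1, 3], [2, 5], [4]], Q = [[1, 2], [3, 5], [4]].

So P = [[1, 3], [2, 5], [4]], Q = [[1, 2], [3, 5], [4]].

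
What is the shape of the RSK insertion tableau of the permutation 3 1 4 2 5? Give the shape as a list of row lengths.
RSK row insertion gives P = [[1, 2, 5], [3, 4]], which has shape [3, 2].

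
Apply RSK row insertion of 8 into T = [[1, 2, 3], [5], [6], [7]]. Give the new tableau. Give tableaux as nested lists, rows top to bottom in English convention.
8 is larger than every entry of row 1, so it is appended to row 1. The new tableau is [[1, 2, 3, 8], [5], [6], [7]].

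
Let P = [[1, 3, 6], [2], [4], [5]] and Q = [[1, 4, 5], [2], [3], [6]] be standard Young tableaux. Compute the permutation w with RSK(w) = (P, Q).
5 4 2 3 6 1

Reverse the RSK construction: for i from n down to 1, find the cell of Q containing i, remove the entry at that cell from P, and reverse-bump it up through P; the value ejected from row 1 is w(i).

Step i=6: Q has 6 at row 4, column 1; remove 5 from row 4 of P and reverse-bump: 5 enters row 3 and ejects 4; 4 enters row 2 and ejects 2; 2 enters row 1 and ejects 1. So w(6) = 1. P is now [[2, 3, 6], [4], [5]].
Step i=5: Q has 5 at row 1, column 3; remove that cell from P, ejecting 6. So w(5) = 6. P is now [[2, 3], [4], [5]].
Step i=4: Q has 4 at row 1, column 2; remove that cell from P, ejecting 3. So w(4) = 3. P is now [[2], [4], [5]].
Step i=3: Q has 3 at row 3, column 1; remove 5 from row 3 of P and reverse-bump: 5 enters row 2 and ejects 4; 4 enters row 1 and ejects 2. So w(3) = 2. P is now [[4], [5]].
Step i=2: Q has 2 at row 2, column 1; remove 5 from row 2 of P and reverse-bump: 5 enters row 1 and ejects 4. So w(2) = 4. P is now [[5]].
Step i=1: Q has 1 at row 1, column 1; remove that cell from P, ejecting 5. So w(1) = 5. P is now [].

So w = 5 4 2 3 6 1.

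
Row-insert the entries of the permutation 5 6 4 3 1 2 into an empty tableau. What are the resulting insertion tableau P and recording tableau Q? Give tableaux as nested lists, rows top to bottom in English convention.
P = [[1, 2], [3, 6], [4], [5]], Q = [[1, 2], [3, 6], [4], [5]]

Insert each entry of the permutation into P by Schensted row insertion, recording in Q the position of each new cell.

Insert 5: appended to row 1. P = [[5]], Q = [[1]].
Insert 6: appended to row 1. P = [[5, 6]], Q = [[1, 2]].
Insert 4: 4 bumps 5 from row 1; 5 starts row 2. P = [[4, 6], [5]], Q = [[1, 2], [3]].
Insert 3: 3 bumps 4 from row 1; 4 bumps 5 from row 2; 5 starts row 3. P = [[3, 6], [4], [5]], Q = [[1, 2], [3], [4]].
Insert 1: 1 bumps 3 from row 1; 3 bumps 4 from row 2; 4 bumps 5 from row 3; 5 starts row 4. P = [[1, 6], [3], [4], [5]], Q = [[1, 2], [3], [4], [5]].
Insert 2: 2 bumps 6 from row 1; 6 appends to row 2. P = [[1, 2], [3, 6], [4], [5]], Q = [[1, 2], [3, 6], [4], [5]].

So P = [[1, 2], [3, 6], [4], [5]], Q = [[1, 2], [3, 6], [4], [5]].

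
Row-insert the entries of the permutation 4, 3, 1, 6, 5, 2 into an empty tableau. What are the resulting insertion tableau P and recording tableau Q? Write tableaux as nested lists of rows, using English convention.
P = [[1, 2], [3, 5], [4, 6]], Q = [[1, 4], [2, 5], [3, 6]]

Insert each entry of the permutation into P by Schensted row insertion, recording in Q the position of each new cell.

After inserting 4: P = [[4]].
After inserting 3: P = [[3], [4]].
After inserting 1: P = [[1], [3], [4]].
After inserting 6: P = [[1, 6], [3], [4]].
After inserting 5: P = [[1, 5], [3, 6], [4]].
After inserting 2: P = [[1, 2], [3, 5], [4, 6]].

So P = [[1, 2], [3, 5], [4, 6]], Q = [[1, 4], [2, 5], [3, 6]].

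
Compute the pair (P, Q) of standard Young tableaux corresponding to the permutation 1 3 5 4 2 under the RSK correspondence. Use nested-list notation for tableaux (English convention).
P = [[1, 2, 4], [3], [5]], Q = [[1, 2, 3], [4], [5]]

Insert each entry of the permutation into P by Schensted row insertion, recording in Q the position of each new cell.

Insert 1: appended to row 1. P = [[1]].
Insert 3: appended to row 1. P = [[1, 3]].
Insert 5: appended to row 1. P = [[1, 3, 5]].
Insert 4: 4 bumps 5 from row 1; 5 starts row 2. P = [[1, 3, 4], [5]].
Insert 2: 2 bumps 3 from row 1; 3 bumps 5 from row 2; 5 starts row 3. P = [[1, 2, 4], [3], [5]].

So P = [[1, 2, 4], [3], [5]], Q = [[1, 2, 3], [4], [5]].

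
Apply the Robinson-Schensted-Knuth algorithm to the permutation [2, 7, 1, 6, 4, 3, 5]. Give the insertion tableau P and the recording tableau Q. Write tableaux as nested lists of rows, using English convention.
Insert each entry of the permutation into P by Schensted row insertion, recording in Q the position of each new cell.

Insert 2: appended to row 1. P = [[2]].
Insert 7: appended to row 1. P = [[2, 7]].
Insert 1: 1 bumps 2 from row 1; 2 starts row 2. P = [[1, 7], [2]].
Insert 6: 6 bumps 7 from row 1; 7 appends to row 2. P = [[1, 6], [2, 7]].
Insert 4: 4 bumps 6 from row 1; 6 bumps 7 from row 2; 7 starts row 3. P = [[1, 4], [2, 6], [7]].
Insert 3: 3 bumps 4 from row 1; 4 bumps 6 from row 2; 6 bumps 7 from row 3; 7 starts row 4. P = [[1, 3], [2, 4], [6], [7]].
Insert 5: appended to row 1. P = [[1, 3, 5], [2, 4], [6], [7]].

So P = [[1, 3, 5], [2, 4], [6], [7]], Q = [[1, 2, 7], [3, 4], [5], [6]].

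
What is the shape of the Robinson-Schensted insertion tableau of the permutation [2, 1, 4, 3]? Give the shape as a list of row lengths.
RSK row insertion gives P = [[1, 3], [2, 4]], which has shape [2, 2].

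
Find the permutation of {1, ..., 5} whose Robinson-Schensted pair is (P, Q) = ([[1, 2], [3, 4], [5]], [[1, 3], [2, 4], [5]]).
Reverse the RSK construction: for i from n down to 1, find the cell of Q containing i, remove the entry at that cell from P, and reverse-bump it up through P; the value ejected from row 1 is w(i).

Step i=5: Q has 5 at row 3, column 1; remove 5 from row 3 of P and reverse-bump: 5 enters row 2 and ejects 4; 4 enters row 1 and ejects 2. So w(5) = 2. P is now [[1, 4], [3, 5]].
Step i=4: Q has 4 at row 2, column 2; remove 5 from row 2 of P and reverse-bump: 5 enters row 1 and ejects 4. So w(4) = 4. P is now [[1, 5], [3]].
Step i=3: Q has 3 at row 1, column 2; remove that cell from P, ejecting 5. So w(3) = 5. P is now [[1], [3]].
Step i=2: Q has 2 at row 2, column 1; remove 3 from row 2 of P and reverse-bump: 3 enters row 1 and ejects 1. So w(2) = 1. P is now [[3]].
Step i=1: Q has 1 at row 1, column 1; remove that cell from P, ejecting 3. So w(1) = 3. P is now [].

So w = 3 1 5 4 2.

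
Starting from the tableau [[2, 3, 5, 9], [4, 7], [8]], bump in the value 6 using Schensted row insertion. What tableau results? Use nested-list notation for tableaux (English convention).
[[2, 3, 5, 6], [4, 7, 9], [8]]

In row 1, 6 replaces 9 (the leftmost entry greater than 6); 9 is bumped to row 2. 9 is appended to row 2. The new tableau is [[2, 3, 5, 6], [4, 7, 9], [8]].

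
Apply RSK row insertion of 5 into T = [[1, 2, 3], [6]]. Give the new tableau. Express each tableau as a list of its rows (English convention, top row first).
[[1, 2, 3, 5], [6]]

5 is larger than every entry of row 1, so it is appended to row 1. The new tableau is [[1, 2, 3, 5], [6]].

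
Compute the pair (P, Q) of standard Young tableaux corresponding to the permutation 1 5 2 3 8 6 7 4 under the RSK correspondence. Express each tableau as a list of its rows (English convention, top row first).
Insert each entry of the permutation into P by Schensted row insertion, recording in Q the position of each new cell.

Insert 1: appended to row 1. P = [[1]].
Insert 5: appended to row 1. P = [[1, 5]].
Insert 2: 2 bumps 5 from row 1; 5 starts row 2. P = [[1, 2], [5]].
Insert 3: appended to row 1. P = [[1, 2, 3], [5]].
Insert 8: appended to row 1. P = [[1, 2, 3, 8], [5]].
Insert 6: 6 bumps 8 from row 1; 8 appends to row 2. P = [[1, 2, 3, 6], [5, 8]].
Insert 7: appended to row 1. P = [[1, 2, 3, 6, 7], [5, 8]].
Insert 4: 4 bumps 6 from row 1; 6 bumps 8 from row 2; 8 starts row 3. P = [[1, 2, 3, 4, 7], [5, 6], [8]].

So P = [[1, 2, 3, 4, 7], [5, 6], [8]], Q = [[1, 2, 4, 5, 7], [3, 6], [8]].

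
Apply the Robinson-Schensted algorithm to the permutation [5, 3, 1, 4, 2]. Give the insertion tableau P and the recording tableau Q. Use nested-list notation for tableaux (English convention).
P = [[1, 2], [3, 4], [5]], Q = [[1, 4], [2, 5], [3]]

Insert each entry of the permutation into P by Schensted row insertion, recording in Q the position of each new cell.

Insert 5: appended to row 1. P = [[5]], Q = [[1]].
Insert 3: 3 bumps 5 from row 1; 5 starts row 2. P = [[3], [5]], Q = [[1], [2]].
Insert 1: 1 bumps 3 from row 1; 3 bumps 5 from row 2; 5 starts row 3. P = [[1], [3], [5]], Q = [[1], [2], [3]].
Insert 4: appended to row 1. P = [[1, 4], [3], [5]], Q = [[1, 4], [2], [3]].
Insert 2: 2 bumps 4 from row 1; 4 appends to row 2. P = [[1, 2], [3, 4], [5]], Q = [[1, 4], [2, 5], [3]].

So P = [[1, 2], [3, 4], [5]], Q = [[1, 4], [2, 5], [3]].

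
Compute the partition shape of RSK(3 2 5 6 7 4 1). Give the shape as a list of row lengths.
[4, 2, 1]

Row-insert each entry into an empty tableau.

After inserting 3: P = [[3]].
After inserting 2: P = [[2], [3]].
After inserting 5: P = [[2, 5], [3]].
After inserting 6: P = [[2, 5, 6], [3]].
After inserting 7: P = [[2, 5, 6, 7], [3]].
After inserting 4: P = [[2, 4, 6, 7], [3, 5]].
After inserting 1: P = [[1, 4, 6, 7], [2, 5], [3]].

The final insertion tableau P = [[1, 4, 6, 7], [2, 5], [3]] has shape [4, 2, 1].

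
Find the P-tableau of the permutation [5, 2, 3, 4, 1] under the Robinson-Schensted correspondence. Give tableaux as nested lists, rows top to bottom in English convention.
Insert 5: appended to row 1. P = [[5]].
Insert 2: 2 bumps 5 from row 1; 5 starts row 2. P = [[2], [5]].
Insert 3: appended to row 1. P = [[2, 3], [5]].
Insert 4: appended to row 1. P = [[2, 3, 4], [5]].
Insert 1: 1 bumps 2 from row 1; 2 bumps 5 from row 2; 5 starts row 3. P = [[1, 3, 4], [2], [5]].

So P = [[1, 3, 4], [2], [5]].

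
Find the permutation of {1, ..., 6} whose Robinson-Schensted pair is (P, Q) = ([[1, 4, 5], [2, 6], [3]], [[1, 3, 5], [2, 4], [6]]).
3 2 6 4 5 1

Reverse RSK: for i = n, n-1, ..., 1, locate i in Q, remove the corresponding corner cell from P, and reverse-bump its entry up through P; the value ejected from row 1 is w(i).

So w = 3 2 6 4 5 1.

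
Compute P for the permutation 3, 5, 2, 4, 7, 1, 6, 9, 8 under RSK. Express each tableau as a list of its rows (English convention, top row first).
Insert 3: appended to row 1. P = [[3]].
Insert 5: appended to row 1. P = [[3, 5]].
Insert 2: 2 bumps 3 from row 1; 3 starts row 2. P = [[2, 5], [3]].
Insert 4: 4 bumps 5 from row 1; 5 appends to row 2. P = [[2, 4], [3, 5]].
Insert 7: appended to row 1. P = [[2, 4, 7], [3, 5]].
Insert 1: 1 bumps 2 from row 1; 2 bumps 3 from row 2; 3 starts row 3. P = [[1, 4, 7], [2, 5], [3]].
Insert 6: 6 bumps 7 from row 1; 7 appends to row 2. P = [[1, 4, 6], [2, 5, 7], [3]].
Insert 9: appended to row 1. P = [[1, 4, 6, 9], [2, 5, 7], [3]].
Insert 8: 8 bumps 9 from row 1; 9 appends to row 2. P = [[1, 4, 6, 8], [2, 5, 7, 9], [3]].

So P = [[1, 4, 6, 8], [2, 5, 7, 9], [3]].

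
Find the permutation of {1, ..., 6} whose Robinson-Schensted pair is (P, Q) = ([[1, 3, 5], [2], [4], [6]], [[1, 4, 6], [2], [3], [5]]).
Reverse the RSK construction: for i from n down to 1, find the cell of Q containing i, remove the entry at that cell from P, and reverse-bump it up through P; the value ejected from row 1 is w(i).

Step i=6: Q has 6 at row 1, column 3; remove that cell from P, ejecting 5. So w(6) = 5. P is now [[1, 3], [2], [4], [6]].
Step i=5: Q has 5 at row 4, column 1; remove 6 from row 4 of P and reverse-bump: 6 enters row 3 and ejects 4; 4 enters row 2 and ejects 2; 2 enters row 1 and ejects 1. So w(5) = 1. P is now [[2, 3], [4], [6]].
Step i=4: Q has 4 at row 1, column 2; remove that cell from P, ejecting 3. So w(4) = 3. P is now [[2], [4], [6]].
Step i=3: Q has 3 at row 3, column 1; remove 6 from row 3 of P and reverse-bump: 6 enters row 2 and ejects 4; 4 enters row 1 and ejects 2. So w(3) = 2. P is now [[4], [6]].
Step i=2: Q has 2 at row 2, column 1; remove 6 from row 2 of P and reverse-bump: 6 enters row 1 and ejects 4. So w(2) = 4. P is now [[6]].
Step i=1: Q has 1 at row 1, column 1; remove that cell from P, ejecting 6. So w(1) = 6. P is now [].

So w = 6 4 2 3 1 5.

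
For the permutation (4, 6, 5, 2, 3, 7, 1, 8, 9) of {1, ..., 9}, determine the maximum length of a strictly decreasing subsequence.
4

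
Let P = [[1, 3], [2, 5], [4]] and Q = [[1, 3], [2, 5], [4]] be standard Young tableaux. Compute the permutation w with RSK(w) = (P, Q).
Reverse the RSK construction: for i from n down to 1, find the cell of Q containing i, remove the entry at that cell from P, and reverse-bump it up through P; the value ejected from row 1 is w(i).

Step i=5: Q has 5 at row 2, column 2; remove 5 from row 2 of P and reverse-bump: 5 enters row 1 and ejects 3. So w(5) = 3. P is now [[1, 5], [2], [4]].
Step i=4: Q has 4 at row 3, column 1; remove 4 from row 3 of P and reverse-bump: 4 enters row 2 and ejects 2; 2 enters row 1 and ejects 1. So w(4) = 1. P is now [[2, 5], [4]].
Step i=3: Q has 3 at row 1, column 2; remove that cell from P, ejecting 5. So w(3) = 5. P is now [[2], [4]].
Step i=2: Q has 2 at row 2, column 1; remove 4 from row 2 of P and reverse-bump: 4 enters row 1 and ejects 2. So w(2) = 2. P is now [[4]].
Step i=1: Q has 1 at row 1, column 1; remove that cell from P, ejecting 4. So w(1) = 4. P is now [].

So w = 4 2 5 1 3.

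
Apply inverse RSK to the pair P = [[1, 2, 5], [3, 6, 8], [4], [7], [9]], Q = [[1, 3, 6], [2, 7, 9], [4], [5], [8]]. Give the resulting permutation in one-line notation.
9 4 7 6 1 8 3 2 5

Reverse the RSK construction: for i from n down to 1, find the cell of Q containing i, remove the entry at that cell from P, and reverse-bump it up through P; the value ejected from row 1 is w(i).

Step i=9: Q has 9 at row 2, column 3; remove 8 from row 2 of P and reverse-bump: 8 enters row 1 and ejects 5. So w(9) = 5. P is now [[1, 2, 8], [3, 6], [4], [7], [9]].
Step i=8: Q has 8 at row 5, column 1; remove 9 from row 5 of P and reverse-bump: 9 enters row 4 and ejects 7; 7 enters row 3 and ejects 4; 4 enters row 2 and ejects 3; 3 enters row 1 and ejects 2. So w(8) = 2. P is now [[1, 3, 8], [4, 6], [7], [9]].
Step i=7: Q has 7 at row 2, column 2; remove 6 from row 2 of P and reverse-bump: 6 enters row 1 and ejects 3. So w(7) = 3. P is now [[1, 6, 8], [4], [7], [9]].
Step i=6: Q has 6 at row 1, column 3; remove that cell from P, ejecting 8. So w(6) = 8. P is now [[1, 6], [4], [7], [9]].
Step i=5: Q has 5 at row 4, column 1; remove 9 from row 4 of P and reverse-bump: 9 enters row 3 and ejects 7; 7 enters row 2 and ejects 4; 4 enters row 1 and ejects 1. So w(5) = 1. P is now [[4, 6], [7], [9]].
Step i=4: Q has 4 at row 3, column 1; remove 9 from row 3 of P and reverse-bump: 9 enters row 2 and ejects 7; 7 enters row 1 and ejects 6. So w(4) = 6. P is now [[4, 7], [9]].
Step i=3: Q has 3 at row 1, column 2; remove that cell from P, ejecting 7. So w(3) = 7. P is now [[4], [9]].
Step i=2: Q has 2 at row 2, column 1; remove 9 from row 2 of P and reverse-bump: 9 enters row 1 and ejects 4. So w(2) = 4. P is now [[9]].
Step i=1: Q has 1 at row 1, column 1; remove that cell from P, ejecting 9. So w(1) = 9. P is now [].

So w = 9 4 7 6 1 8 3 2 5.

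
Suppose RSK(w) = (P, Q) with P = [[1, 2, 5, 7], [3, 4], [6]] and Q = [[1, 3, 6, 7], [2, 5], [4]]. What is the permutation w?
Reverse the RSK construction: for i from n down to 1, find the cell of Q containing i, remove the entry at that cell from P, and reverse-bump it up through P; the value ejected from row 1 is w(i).

Step i=7: Q has 7 at row 1, column 4; remove that cell from P, ejecting 7. So w(7) = 7. P is now [[1, 2, 5], [3, 4], [6]].
Step i=6: Q has 6 at row 1, column 3; remove that cell from P, ejecting 5. So w(6) = 5. P is now [[1, 2], [3, 4], [6]].
Step i=5: Q has 5 at row 2, column 2; remove 4 from row 2 of P and reverse-bump: 4 enters row 1 and ejects 2. So w(5) = 2. P is now [[1, 4], [3], [6]].
Step i=4: Q has 4 at row 3, column 1; remove 6 from row 3 of P and reverse-bump: 6 enters row 2 and ejects 3; 3 enters row 1 and ejects 1. So w(4) = 1. P is now [[3, 4], [6]].
Step i=3: Q has 3 at row 1, column 2; remove that cell from P, ejecting 4. So w(3) = 4. P is now [[3], [6]].
Step i=2: Q has 2 at row 2, column 1; remove 6 from row 2 of P and reverse-bump: 6 enters row 1 and ejects 3. So w(2) = 3. P is now [[6]].
Step i=1: Q has 1 at row 1, column 1; remove that cell from P, ejecting 6. So w(1) = 6. P is now [].

So w = 6 3 4 1 2 5 7.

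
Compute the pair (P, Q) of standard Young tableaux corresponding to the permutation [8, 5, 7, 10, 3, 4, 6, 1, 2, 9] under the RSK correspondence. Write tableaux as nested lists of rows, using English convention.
Insert each entry of the permutation into P by Schensted row insertion, recording in Q the position of each new cell.

After inserting 8: P = [[8]].
After inserting 5: P = [[5], [8]].
After inserting 7: P = [[5, 7], [8]].
After inserting 10: P = [[5, 7, 10], [8]].
After inserting 3: P = [[3, 7, 10], [5], [8]].
After inserting 4: P = [[3, 4, 10], [5, 7], [8]].
After inserting 6: P = [[3, 4, 6], [5, 7, 10], [8]].
After inserting 1: P = [[1, 4, 6], [3, 7, 10], [5], [8]].
After inserting 2: P = [[1, 2, 6], [3, 4, 10], [5, 7], [8]].
After inserting 9: P = [[1, 2, 6, 9], [3, 4, 10], [5, 7], [8]].

So P = [[1, 2, 6, 9], [3, 4, 10], [5, 7], [8]], Q = [[1, 3, 4, 10], [2, 6, 7], [5, 9], [8]].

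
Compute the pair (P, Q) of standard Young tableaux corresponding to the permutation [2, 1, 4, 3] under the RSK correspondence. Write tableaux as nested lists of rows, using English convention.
P = [[1, 3], [2, 4]], Q = [[1, 3], [2, 4]]

Insert each entry of the permutation into P by Schensted row insertion, recording in Q the position of each new cell.

Insert 2: appended to row 1. P = [[2]].
Insert 1: 1 bumps 2 from row 1; 2 starts row 2. P = [[1], [2]].
Insert 4: appended to row 1. P = [[1, 4], [2]].
Insert 3: 3 bumps 4 from row 1; 4 appends to row 2. P = [[1, 3], [2, 4]].

So P = [[1, 3], [2, 4]], Q = [[1, 3], [2, 4]].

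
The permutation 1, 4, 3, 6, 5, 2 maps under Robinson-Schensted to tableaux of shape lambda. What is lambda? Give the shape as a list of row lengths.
Row-insert each entry into an empty tableau.

After inserting 1: P = [[1]].
After inserting 4: P = [[1, 4]].
After inserting 3: P = [[1, 3], [4]].
After inserting 6: P = [[1, 3, 6], [4]].
After inserting 5: P = [[1, 3, 5], [4, 6]].
After inserting 2: P = [[1, 2, 5], [3, 6], [4]].

The final insertion tableau P = [[1, 2, 5], [3, 6], [4]] has shape [3, 2, 1].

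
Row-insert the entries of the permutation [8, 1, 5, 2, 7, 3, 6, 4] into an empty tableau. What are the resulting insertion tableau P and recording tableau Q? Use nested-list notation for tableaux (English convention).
P = [[1, 2, 3, 4], [5, 6], [7], [8]], Q = [[1, 3, 5, 7], [2, 6], [4], [8]]

Insert each entry of the permutation into P by Schensted row insertion, recording in Q the position of each new cell.

Insert 8: appended to row 1. P = [[8]].
Insert 1: 1 bumps 8 from row 1; 8 starts row 2. P = [[1], [8]].
Insert 5: appended to row 1. P = [[1, 5], [8]].
Insert 2: 2 bumps 5 from row 1; 5 bumps 8 from row 2; 8 starts row 3. P = [[1, 2], [5], [8]].
Insert 7: appended to row 1. P = [[1, 2, 7], [5], [8]].
Insert 3: 3 bumps 7 from row 1; 7 appends to row 2. P = [[1, 2, 3], [5, 7], [8]].
Insert 6: appended to row 1. P = [[1, 2, 3, 6], [5, 7], [8]].
Insert 4: 4 bumps 6 from row 1; 6 bumps 7 from row 2; 7 bumps 8 from row 3; 8 starts row 4. P = [[1, 2, 3, 4], [5, 6], [7], [8]].

So P = [[1, 2, 3, 4], [5, 6], [7], [8]], Q = [[1, 3, 5, 7], [2, 6], [4], [8]].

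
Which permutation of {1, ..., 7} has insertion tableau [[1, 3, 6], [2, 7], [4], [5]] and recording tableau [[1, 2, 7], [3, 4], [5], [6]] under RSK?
5 7 2 4 3 1 6

Reverse the RSK construction: for i from n down to 1, find the cell of Q containing i, remove the entry at that cell from P, and reverse-bump it up through P; the value ejected from row 1 is w(i).

Step i=7: Q has 7 at row 1, column 3; remove that cell from P, ejecting 6. So w(7) = 6. P is now [[1, 3], [2, 7], [4], [5]].
Step i=6: Q has 6 at row 4, column 1; remove 5 from row 4 of P and reverse-bump: 5 enters row 3 and ejects 4; 4 enters row 2 and ejects 2; 2 enters row 1 and ejects 1. So w(6) = 1. P is now [[2, 3], [4, 7], [5]].
Step i=5: Q has 5 at row 3, column 1; remove 5 from row 3 of P and reverse-bump: 5 enters row 2 and ejects 4; 4 enters row 1 and ejects 3. So w(5) = 3. P is now [[2, 4], [5, 7]].
Step i=4: Q has 4 at row 2, column 2; remove 7 from row 2 of P and reverse-bump: 7 enters row 1 and ejects 4. So w(4) = 4. P is now [[2, 7], [5]].
Step i=3: Q has 3 at row 2, column 1; remove 5 from row 2 of P and reverse-bump: 5 enters row 1 and ejects 2. So w(3) = 2. P is now [[5, 7]].
Step i=2: Q has 2 at row 1, column 2; remove that cell from P, ejecting 7. So w(2) = 7. P is now [[5]].
Step i=1: Q has 1 at row 1, column 1; remove that cell from P, ejecting 5. So w(1) = 5. P is now [].

So w = 5 7 2 4 3 1 6.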